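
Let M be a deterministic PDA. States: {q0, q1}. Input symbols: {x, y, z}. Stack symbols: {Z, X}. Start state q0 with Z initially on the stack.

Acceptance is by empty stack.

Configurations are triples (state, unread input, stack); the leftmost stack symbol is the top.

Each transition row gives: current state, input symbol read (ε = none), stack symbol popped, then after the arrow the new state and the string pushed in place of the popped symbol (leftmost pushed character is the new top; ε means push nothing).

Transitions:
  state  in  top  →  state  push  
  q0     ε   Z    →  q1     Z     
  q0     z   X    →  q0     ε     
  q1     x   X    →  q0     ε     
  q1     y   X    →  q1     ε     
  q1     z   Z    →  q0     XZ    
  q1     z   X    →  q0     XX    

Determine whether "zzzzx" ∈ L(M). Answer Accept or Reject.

Reject

(q0, zzzzx, Z)
  ε-move, top Z: go to q1, push Z → (q1, zzzzx, Z)
  read z, top Z: go to q0, push XZ → (q0, zzzx, XZ)
  read z, top X: go to q0, push ε → (q0, zzx, Z)
  ε-move, top Z: go to q1, push Z → (q1, zzx, Z)
  read z, top Z: go to q0, push XZ → (q0, zx, XZ)
  read z, top X: go to q0, push ε → (q0, x, Z)
  ε-move, top Z: go to q1, push Z → (q1, x, Z)
No transition applies at (q1, x, Z); input not fully consumed.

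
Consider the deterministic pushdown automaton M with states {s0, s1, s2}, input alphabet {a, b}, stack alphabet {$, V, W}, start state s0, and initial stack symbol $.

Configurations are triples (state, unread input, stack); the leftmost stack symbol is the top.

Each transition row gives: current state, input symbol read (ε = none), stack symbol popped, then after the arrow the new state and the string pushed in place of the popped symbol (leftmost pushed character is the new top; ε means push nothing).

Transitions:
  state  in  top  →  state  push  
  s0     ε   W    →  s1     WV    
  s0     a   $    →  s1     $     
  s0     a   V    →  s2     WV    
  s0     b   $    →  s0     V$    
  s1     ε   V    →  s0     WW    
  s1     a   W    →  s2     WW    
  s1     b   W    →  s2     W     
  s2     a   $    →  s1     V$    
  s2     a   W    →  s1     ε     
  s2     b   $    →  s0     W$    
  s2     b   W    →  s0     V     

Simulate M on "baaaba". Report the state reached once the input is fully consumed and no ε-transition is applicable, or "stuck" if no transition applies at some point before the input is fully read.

s2

(s0, baaaba, $)
  read b, top $: go to s0, push V$ → (s0, aaaba, V$)
  read a, top V: go to s2, push WV → (s2, aaba, WV$)
  read a, top W: go to s1, push ε → (s1, aba, V$)
  ε-move, top V: go to s0, push WW → (s0, aba, WW$)
  ε-move, top W: go to s1, push WV → (s1, aba, WVW$)
  read a, top W: go to s2, push WW → (s2, ba, WWVW$)
  read b, top W: go to s0, push V → (s0, a, VWVW$)
  read a, top V: go to s2, push WV → (s2, ε, WVWVW$)
All input consumed; M is in state s2.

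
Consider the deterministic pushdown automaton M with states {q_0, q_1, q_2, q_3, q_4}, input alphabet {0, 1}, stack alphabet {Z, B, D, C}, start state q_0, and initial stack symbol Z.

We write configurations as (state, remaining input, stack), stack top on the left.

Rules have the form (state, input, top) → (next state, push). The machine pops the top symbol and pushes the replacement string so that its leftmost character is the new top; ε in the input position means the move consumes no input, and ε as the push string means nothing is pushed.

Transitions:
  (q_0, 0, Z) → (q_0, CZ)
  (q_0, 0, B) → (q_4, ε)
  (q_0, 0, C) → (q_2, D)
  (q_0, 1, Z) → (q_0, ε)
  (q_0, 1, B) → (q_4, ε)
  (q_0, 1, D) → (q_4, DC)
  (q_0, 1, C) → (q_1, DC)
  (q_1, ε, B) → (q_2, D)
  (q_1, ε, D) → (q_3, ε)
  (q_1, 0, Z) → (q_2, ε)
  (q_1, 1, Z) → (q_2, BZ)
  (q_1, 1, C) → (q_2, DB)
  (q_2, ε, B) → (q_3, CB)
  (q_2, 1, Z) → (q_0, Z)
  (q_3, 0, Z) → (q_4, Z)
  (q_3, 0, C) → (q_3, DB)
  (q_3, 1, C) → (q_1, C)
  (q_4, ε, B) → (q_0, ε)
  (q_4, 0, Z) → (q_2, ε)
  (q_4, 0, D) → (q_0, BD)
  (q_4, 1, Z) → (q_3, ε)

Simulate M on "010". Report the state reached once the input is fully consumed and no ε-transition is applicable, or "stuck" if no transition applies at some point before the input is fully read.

(q_0, 010, Z) ⊢ (q_0, 10, CZ) ⊢ (q_1, 0, DCZ) ⊢ (q_3, 0, CZ) ⊢ (q_3, ε, DBZ)
All input consumed; M is in state q_3.

q_3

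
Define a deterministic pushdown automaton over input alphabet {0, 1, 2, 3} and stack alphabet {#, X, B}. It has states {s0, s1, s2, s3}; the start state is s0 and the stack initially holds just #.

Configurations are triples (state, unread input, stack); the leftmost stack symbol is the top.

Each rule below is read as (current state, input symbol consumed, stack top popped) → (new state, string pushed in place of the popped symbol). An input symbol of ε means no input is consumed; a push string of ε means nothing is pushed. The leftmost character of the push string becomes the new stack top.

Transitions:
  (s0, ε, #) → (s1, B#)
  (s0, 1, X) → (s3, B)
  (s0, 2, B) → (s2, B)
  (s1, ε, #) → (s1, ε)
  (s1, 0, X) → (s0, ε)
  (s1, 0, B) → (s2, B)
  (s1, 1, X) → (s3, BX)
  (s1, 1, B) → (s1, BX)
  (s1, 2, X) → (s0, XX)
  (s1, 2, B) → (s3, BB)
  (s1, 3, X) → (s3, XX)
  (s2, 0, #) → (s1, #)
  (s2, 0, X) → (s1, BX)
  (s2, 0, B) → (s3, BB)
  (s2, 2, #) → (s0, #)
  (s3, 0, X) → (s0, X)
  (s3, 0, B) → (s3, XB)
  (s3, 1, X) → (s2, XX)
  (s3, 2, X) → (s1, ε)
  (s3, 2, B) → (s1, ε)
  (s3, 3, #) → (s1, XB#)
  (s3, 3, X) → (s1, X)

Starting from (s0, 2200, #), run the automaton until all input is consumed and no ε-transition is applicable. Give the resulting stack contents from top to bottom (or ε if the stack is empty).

(s0, 2200, #) ⊢ (s1, 2200, B#) ⊢ (s3, 200, BB#) ⊢ (s1, 00, B#) ⊢ (s2, 0, B#) ⊢ (s3, ε, BB#)
All input consumed in state s3 with stack BB#.

BB#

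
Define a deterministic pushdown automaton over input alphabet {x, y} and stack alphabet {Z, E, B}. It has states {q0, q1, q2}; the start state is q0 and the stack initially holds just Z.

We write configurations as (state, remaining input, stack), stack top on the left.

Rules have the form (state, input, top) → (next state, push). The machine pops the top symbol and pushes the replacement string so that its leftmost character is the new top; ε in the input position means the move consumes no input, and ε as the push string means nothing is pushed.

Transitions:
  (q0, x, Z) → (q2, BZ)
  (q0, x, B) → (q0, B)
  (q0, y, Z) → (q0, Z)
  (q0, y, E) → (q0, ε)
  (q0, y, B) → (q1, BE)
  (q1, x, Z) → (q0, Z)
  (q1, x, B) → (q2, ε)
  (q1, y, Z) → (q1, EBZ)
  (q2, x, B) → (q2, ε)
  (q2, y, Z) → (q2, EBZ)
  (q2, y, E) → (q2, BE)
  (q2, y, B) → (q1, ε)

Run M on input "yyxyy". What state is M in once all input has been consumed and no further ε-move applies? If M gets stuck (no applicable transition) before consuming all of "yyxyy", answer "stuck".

(q0, yyxyy, Z) ⊢ (q0, yxyy, Z) ⊢ (q0, xyy, Z) ⊢ (q2, yy, BZ) ⊢ (q1, y, Z) ⊢ (q1, ε, EBZ)
All input consumed; M is in state q1.

q1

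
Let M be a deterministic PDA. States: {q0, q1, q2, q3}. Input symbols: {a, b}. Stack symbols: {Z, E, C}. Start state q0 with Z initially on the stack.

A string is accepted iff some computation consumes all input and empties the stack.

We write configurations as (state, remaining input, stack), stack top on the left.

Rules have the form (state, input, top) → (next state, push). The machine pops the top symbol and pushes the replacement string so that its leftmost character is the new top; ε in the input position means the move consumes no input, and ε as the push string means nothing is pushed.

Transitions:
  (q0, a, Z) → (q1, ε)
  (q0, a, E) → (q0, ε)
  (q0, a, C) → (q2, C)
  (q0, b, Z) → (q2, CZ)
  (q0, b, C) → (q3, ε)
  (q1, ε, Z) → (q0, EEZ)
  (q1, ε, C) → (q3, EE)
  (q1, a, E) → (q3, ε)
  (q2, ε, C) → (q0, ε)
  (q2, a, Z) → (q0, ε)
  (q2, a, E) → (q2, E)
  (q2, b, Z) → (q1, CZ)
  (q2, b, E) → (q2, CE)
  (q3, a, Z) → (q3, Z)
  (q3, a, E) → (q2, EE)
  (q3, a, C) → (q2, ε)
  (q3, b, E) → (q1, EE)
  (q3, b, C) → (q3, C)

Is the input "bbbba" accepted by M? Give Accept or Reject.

Accept

(q0, bbbba, Z)
  read b, top Z: go to q2, push CZ → (q2, bbba, CZ)
  ε-move, top C: go to q0, push ε → (q0, bbba, Z)
  read b, top Z: go to q2, push CZ → (q2, bba, CZ)
  ε-move, top C: go to q0, push ε → (q0, bba, Z)
  read b, top Z: go to q2, push CZ → (q2, ba, CZ)
  ε-move, top C: go to q0, push ε → (q0, ba, Z)
  read b, top Z: go to q2, push CZ → (q2, a, CZ)
  ε-move, top C: go to q0, push ε → (q0, a, Z)
  read a, top Z: go to q1, push ε → (q1, ε, ε)
All input consumed and the stack is empty.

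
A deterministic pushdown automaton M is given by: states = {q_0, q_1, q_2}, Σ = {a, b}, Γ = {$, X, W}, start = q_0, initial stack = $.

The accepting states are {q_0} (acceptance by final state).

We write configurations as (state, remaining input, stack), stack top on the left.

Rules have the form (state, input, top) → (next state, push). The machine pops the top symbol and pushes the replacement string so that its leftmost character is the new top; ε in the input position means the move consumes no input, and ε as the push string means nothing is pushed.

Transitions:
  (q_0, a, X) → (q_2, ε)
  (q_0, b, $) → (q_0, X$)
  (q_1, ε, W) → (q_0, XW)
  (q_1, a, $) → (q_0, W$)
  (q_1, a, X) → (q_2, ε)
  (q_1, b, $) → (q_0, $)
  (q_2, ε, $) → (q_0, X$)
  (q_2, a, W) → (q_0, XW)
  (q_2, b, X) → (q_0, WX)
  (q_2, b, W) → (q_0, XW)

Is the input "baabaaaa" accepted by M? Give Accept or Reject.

Reject

(q_0, baabaaaa, $)
  read b, top $: go to q_0, push X$ → (q_0, aabaaaa, X$)
  read a, top X: go to q_2, push ε → (q_2, abaaaa, $)
  ε-move, top $: go to q_0, push X$ → (q_0, abaaaa, X$)
  read a, top X: go to q_2, push ε → (q_2, baaaa, $)
  ε-move, top $: go to q_0, push X$ → (q_0, baaaa, X$)
No transition applies at (q_0, baaaa, X$); input not fully consumed.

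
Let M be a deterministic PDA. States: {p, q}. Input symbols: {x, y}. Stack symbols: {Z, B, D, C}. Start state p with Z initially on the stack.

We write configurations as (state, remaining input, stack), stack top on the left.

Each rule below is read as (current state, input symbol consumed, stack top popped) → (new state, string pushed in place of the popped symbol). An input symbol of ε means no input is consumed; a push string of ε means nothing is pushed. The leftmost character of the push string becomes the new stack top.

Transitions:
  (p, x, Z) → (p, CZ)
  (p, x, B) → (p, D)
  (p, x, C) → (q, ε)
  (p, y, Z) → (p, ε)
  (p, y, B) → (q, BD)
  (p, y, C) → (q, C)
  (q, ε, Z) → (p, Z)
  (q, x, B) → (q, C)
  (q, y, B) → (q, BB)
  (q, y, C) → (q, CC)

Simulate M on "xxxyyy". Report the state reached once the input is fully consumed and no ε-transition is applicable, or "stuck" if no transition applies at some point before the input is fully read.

q

(p, xxxyyy, Z) ⊢ (p, xxyyy, CZ) ⊢ (q, xyyy, Z) ⊢ (p, xyyy, Z) ⊢ (p, yyy, CZ) ⊢ (q, yy, CZ) ⊢ (q, y, CCZ) ⊢ (q, ε, CCCZ)
All input consumed; M is in state q.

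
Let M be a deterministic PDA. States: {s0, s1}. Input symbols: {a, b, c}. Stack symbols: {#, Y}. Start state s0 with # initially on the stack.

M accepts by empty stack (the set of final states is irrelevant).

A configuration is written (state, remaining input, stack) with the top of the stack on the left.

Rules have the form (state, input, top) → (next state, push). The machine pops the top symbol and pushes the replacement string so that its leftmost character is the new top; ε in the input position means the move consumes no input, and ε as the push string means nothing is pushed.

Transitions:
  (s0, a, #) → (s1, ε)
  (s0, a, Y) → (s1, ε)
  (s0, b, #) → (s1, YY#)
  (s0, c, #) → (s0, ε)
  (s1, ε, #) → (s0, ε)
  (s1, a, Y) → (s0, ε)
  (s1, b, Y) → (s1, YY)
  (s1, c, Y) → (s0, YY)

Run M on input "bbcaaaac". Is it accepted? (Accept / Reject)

(s0, bbcaaaac, #)
  read b, top #: go to s1, push YY# → (s1, bcaaaac, YY#)
  read b, top Y: go to s1, push YY → (s1, caaaac, YYY#)
  read c, top Y: go to s0, push YY → (s0, aaaac, YYYY#)
  read a, top Y: go to s1, push ε → (s1, aaac, YYY#)
  read a, top Y: go to s0, push ε → (s0, aac, YY#)
  read a, top Y: go to s1, push ε → (s1, ac, Y#)
  read a, top Y: go to s0, push ε → (s0, c, #)
  read c, top #: go to s0, push ε → (s0, ε, ε)
All input consumed and the stack is empty.

Accept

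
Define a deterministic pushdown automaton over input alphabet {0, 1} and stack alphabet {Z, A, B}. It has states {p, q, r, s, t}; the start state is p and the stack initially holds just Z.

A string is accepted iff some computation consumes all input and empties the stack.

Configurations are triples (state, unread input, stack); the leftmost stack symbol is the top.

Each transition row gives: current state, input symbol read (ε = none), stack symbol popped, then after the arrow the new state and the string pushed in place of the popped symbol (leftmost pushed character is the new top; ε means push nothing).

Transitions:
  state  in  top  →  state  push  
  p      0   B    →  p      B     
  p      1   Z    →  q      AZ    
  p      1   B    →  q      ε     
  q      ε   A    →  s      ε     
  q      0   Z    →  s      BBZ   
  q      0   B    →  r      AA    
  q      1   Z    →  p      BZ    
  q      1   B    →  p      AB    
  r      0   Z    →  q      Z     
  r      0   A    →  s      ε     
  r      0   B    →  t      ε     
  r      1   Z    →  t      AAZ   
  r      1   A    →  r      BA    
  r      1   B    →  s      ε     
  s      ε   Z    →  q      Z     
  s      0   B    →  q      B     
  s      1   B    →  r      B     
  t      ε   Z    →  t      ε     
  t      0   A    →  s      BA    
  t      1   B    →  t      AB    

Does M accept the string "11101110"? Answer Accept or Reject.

Accept

(p, 11101110, Z)
  read 1, top Z: go to q, push AZ → (q, 1101110, AZ)
  ε-move, top A: go to s, push ε → (s, 1101110, Z)
  ε-move, top Z: go to q, push Z → (q, 1101110, Z)
  read 1, top Z: go to p, push BZ → (p, 101110, BZ)
  read 1, top B: go to q, push ε → (q, 01110, Z)
  read 0, top Z: go to s, push BBZ → (s, 1110, BBZ)
  read 1, top B: go to r, push B → (r, 110, BBZ)
  read 1, top B: go to s, push ε → (s, 10, BZ)
  read 1, top B: go to r, push B → (r, 0, BZ)
  read 0, top B: go to t, push ε → (t, ε, Z)
  ε-move, top Z: go to t, push ε → (t, ε, ε)
All input consumed and the stack is empty.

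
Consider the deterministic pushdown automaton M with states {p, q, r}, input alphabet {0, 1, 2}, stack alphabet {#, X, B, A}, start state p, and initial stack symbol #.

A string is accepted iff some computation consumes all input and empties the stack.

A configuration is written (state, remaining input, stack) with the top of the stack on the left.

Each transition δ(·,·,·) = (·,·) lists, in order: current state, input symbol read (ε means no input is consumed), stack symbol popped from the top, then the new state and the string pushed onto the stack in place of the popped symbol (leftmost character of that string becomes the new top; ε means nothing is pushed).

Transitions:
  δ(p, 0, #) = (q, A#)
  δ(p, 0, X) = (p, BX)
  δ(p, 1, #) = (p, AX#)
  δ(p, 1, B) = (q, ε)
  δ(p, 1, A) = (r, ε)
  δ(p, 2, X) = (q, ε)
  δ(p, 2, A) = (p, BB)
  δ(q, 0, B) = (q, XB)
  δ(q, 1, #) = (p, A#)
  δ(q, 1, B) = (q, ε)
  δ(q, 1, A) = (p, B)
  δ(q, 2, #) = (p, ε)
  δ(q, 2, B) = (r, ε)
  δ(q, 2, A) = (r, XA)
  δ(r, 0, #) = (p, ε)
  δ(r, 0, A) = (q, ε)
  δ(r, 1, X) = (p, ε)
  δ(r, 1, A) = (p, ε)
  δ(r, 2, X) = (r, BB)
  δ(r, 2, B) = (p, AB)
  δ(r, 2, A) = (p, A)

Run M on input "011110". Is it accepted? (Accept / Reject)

Accept

(p, 011110, #)
  read 0, top #: go to q, push A# → (q, 11110, A#)
  read 1, top A: go to p, push B → (p, 1110, B#)
  read 1, top B: go to q, push ε → (q, 110, #)
  read 1, top #: go to p, push A# → (p, 10, A#)
  read 1, top A: go to r, push ε → (r, 0, #)
  read 0, top #: go to p, push ε → (p, ε, ε)
All input consumed and the stack is empty.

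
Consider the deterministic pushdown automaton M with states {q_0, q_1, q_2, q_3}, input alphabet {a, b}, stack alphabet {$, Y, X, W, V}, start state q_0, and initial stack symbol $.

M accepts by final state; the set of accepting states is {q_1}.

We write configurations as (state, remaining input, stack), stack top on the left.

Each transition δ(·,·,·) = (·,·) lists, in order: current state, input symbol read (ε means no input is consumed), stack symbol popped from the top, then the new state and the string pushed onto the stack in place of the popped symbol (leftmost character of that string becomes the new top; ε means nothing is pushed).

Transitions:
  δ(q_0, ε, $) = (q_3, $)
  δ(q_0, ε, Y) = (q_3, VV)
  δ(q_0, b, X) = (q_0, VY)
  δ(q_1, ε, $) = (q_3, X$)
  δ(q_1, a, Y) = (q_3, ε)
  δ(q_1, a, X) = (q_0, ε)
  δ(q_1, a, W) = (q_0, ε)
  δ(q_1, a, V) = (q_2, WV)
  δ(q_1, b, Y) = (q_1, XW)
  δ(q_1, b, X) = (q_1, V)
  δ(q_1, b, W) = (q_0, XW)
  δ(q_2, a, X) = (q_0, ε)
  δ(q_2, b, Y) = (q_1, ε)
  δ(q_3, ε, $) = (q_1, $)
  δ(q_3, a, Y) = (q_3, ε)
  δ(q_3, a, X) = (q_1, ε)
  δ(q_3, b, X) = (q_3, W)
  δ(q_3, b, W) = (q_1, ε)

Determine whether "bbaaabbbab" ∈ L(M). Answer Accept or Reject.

(q_0, bbaaabbbab, $)
  ε-move, top $: go to q_3, push $ → (q_3, bbaaabbbab, $)
  ε-move, top $: go to q_1, push $ → (q_1, bbaaabbbab, $)
  ε-move, top $: go to q_3, push X$ → (q_3, bbaaabbbab, X$)
  read b, top X: go to q_3, push W → (q_3, baaabbbab, W$)
  read b, top W: go to q_1, push ε → (q_1, aaabbbab, $)
  ε-move, top $: go to q_3, push X$ → (q_3, aaabbbab, X$)
  read a, top X: go to q_1, push ε → (q_1, aabbbab, $)
  ε-move, top $: go to q_3, push X$ → (q_3, aabbbab, X$)
  read a, top X: go to q_1, push ε → (q_1, abbbab, $)
  ε-move, top $: go to q_3, push X$ → (q_3, abbbab, X$)
  read a, top X: go to q_1, push ε → (q_1, bbbab, $)
  ε-move, top $: go to q_3, push X$ → (q_3, bbbab, X$)
  read b, top X: go to q_3, push W → (q_3, bbab, W$)
  read b, top W: go to q_1, push ε → (q_1, bab, $)
  ε-move, top $: go to q_3, push X$ → (q_3, bab, X$)
  read b, top X: go to q_3, push W → (q_3, ab, W$)
No transition applies at (q_3, ab, W$); input not fully consumed.

Reject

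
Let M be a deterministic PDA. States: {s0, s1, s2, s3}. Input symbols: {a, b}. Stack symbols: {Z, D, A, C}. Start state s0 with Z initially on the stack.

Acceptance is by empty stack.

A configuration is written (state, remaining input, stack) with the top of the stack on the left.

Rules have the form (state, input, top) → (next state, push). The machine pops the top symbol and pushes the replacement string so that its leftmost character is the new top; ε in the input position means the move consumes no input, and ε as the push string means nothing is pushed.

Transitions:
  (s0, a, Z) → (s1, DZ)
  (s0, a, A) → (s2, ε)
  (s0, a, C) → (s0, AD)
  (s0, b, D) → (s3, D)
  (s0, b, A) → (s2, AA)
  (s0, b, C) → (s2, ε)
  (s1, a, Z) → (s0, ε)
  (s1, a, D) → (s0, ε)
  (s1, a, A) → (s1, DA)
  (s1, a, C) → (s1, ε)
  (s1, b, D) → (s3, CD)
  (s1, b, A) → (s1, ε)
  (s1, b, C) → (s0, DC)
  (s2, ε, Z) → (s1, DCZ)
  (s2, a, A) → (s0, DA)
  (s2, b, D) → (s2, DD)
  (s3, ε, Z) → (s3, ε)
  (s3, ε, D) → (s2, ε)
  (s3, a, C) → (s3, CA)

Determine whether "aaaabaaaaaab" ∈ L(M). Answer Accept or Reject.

Reject

(s0, aaaabaaaaaab, Z) ⊢ (s1, aaabaaaaaab, DZ) ⊢ (s0, aabaaaaaab, Z) ⊢ (s1, abaaaaaab, DZ) ⊢ (s0, baaaaaab, Z)
No transition applies at (s0, baaaaaab, Z); input not fully consumed.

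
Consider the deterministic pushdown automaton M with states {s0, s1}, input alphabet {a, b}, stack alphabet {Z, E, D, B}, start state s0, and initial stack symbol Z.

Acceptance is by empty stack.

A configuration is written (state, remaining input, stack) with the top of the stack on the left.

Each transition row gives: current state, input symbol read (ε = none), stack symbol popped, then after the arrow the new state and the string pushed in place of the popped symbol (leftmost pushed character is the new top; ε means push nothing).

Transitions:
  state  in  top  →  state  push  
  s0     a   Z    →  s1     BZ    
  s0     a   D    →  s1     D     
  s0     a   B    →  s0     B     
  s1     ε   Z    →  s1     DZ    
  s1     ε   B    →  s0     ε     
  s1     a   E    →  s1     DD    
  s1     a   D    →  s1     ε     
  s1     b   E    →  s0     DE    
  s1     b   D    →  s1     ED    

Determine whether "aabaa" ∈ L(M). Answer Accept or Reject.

(s0, aabaa, Z)
  read a, top Z: go to s1, push BZ → (s1, abaa, BZ)
  ε-move, top B: go to s0, push ε → (s0, abaa, Z)
  read a, top Z: go to s1, push BZ → (s1, baa, BZ)
  ε-move, top B: go to s0, push ε → (s0, baa, Z)
No transition applies at (s0, baa, Z); input not fully consumed.

Reject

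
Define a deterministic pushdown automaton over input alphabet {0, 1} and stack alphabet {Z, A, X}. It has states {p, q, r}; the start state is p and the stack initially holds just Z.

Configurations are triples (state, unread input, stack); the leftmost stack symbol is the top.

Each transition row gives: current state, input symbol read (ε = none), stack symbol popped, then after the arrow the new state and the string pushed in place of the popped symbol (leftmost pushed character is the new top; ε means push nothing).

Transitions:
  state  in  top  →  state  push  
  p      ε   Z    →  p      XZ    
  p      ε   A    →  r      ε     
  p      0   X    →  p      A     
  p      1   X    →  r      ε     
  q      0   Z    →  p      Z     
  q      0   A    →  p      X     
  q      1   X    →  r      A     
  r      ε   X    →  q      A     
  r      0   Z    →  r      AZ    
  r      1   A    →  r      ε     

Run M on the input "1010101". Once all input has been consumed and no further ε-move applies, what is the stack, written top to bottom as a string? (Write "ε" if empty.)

(p, 1010101, Z)
  ε-move, top Z: go to p, push XZ → (p, 1010101, XZ)
  read 1, top X: go to r, push ε → (r, 010101, Z)
  read 0, top Z: go to r, push AZ → (r, 10101, AZ)
  read 1, top A: go to r, push ε → (r, 0101, Z)
  read 0, top Z: go to r, push AZ → (r, 101, AZ)
  read 1, top A: go to r, push ε → (r, 01, Z)
  read 0, top Z: go to r, push AZ → (r, 1, AZ)
  read 1, top A: go to r, push ε → (r, ε, Z)
All input consumed in state r with stack Z.

Z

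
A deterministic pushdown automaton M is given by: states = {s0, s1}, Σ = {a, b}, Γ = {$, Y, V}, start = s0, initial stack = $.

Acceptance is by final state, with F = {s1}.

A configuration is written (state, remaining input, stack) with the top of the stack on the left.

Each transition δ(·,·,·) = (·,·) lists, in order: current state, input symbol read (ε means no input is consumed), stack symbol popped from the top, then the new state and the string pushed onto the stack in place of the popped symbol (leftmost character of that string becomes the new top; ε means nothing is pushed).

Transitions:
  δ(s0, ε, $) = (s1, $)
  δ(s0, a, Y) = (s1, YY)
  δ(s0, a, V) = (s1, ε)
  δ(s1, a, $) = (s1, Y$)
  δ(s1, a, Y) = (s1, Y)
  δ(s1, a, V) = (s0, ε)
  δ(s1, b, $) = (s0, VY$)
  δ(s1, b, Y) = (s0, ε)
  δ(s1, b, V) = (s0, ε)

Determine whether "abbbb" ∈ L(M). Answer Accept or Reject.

(s0, abbbb, $)
  ε-move, top $: go to s1, push $ → (s1, abbbb, $)
  read a, top $: go to s1, push Y$ → (s1, bbbb, Y$)
  read b, top Y: go to s0, push ε → (s0, bbb, $)
  ε-move, top $: go to s1, push $ → (s1, bbb, $)
  read b, top $: go to s0, push VY$ → (s0, bb, VY$)
No transition applies at (s0, bb, VY$); input not fully consumed.

Reject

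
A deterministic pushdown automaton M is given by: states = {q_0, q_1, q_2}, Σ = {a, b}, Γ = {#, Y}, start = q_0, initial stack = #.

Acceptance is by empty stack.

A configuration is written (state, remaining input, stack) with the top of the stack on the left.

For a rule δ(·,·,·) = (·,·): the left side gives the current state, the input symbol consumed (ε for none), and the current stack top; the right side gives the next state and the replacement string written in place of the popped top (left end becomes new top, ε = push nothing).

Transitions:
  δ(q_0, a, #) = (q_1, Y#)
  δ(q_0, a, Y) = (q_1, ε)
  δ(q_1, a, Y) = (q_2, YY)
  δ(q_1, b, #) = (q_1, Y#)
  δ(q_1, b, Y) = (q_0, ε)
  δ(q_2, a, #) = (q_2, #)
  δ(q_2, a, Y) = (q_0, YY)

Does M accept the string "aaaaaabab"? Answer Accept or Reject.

(q_0, aaaaaabab, #) ⊢ (q_1, aaaaabab, Y#) ⊢ (q_2, aaaabab, YY#) ⊢ (q_0, aaabab, YYY#) ⊢ (q_1, aabab, YY#) ⊢ (q_2, abab, YYY#) ⊢ (q_0, bab, YYYY#)
No transition applies at (q_0, bab, YYYY#); input not fully consumed.

Reject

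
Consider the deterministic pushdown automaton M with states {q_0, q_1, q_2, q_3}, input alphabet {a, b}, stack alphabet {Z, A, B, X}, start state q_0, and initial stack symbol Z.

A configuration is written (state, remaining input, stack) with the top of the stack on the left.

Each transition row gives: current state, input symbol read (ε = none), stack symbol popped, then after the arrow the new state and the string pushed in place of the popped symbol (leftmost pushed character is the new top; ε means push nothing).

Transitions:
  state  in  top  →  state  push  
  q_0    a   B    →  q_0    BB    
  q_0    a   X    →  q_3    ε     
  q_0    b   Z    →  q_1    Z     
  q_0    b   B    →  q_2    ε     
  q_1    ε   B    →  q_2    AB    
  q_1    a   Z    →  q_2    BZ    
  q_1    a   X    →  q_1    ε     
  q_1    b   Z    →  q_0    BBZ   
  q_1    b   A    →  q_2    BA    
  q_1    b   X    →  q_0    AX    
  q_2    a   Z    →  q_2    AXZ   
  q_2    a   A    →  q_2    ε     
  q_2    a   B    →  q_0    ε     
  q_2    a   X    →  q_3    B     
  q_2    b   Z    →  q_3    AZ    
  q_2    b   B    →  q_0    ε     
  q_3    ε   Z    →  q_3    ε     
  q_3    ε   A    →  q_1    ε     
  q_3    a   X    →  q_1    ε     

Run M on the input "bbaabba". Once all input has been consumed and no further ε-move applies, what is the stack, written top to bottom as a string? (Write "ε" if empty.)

BBBZ

(q_0, bbaabba, Z) ⊢ (q_1, baabba, Z) ⊢ (q_0, aabba, BBZ) ⊢ (q_0, abba, BBBZ) ⊢ (q_0, bba, BBBBZ) ⊢ (q_2, ba, BBBZ) ⊢ (q_0, a, BBZ) ⊢ (q_0, ε, BBBZ)
All input consumed in state q_0 with stack BBBZ.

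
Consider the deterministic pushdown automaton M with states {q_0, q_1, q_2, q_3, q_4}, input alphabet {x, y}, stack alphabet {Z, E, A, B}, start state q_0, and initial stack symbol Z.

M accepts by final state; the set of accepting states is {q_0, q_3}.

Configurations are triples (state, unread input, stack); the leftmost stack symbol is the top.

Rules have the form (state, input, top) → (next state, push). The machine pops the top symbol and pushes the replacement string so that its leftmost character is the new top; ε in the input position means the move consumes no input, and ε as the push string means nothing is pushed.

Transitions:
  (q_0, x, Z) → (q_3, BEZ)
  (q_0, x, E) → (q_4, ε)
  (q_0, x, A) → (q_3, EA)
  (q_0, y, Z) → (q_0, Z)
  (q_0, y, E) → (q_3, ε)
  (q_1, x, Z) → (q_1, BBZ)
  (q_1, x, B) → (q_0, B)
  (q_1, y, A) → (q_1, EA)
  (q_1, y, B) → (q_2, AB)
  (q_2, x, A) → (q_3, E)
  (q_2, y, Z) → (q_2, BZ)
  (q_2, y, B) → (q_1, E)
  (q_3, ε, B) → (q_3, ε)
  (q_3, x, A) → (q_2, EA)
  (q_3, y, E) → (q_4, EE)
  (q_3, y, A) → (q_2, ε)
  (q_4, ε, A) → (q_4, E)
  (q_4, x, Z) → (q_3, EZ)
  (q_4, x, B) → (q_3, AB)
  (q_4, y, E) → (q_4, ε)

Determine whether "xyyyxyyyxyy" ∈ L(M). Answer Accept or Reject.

(q_0, xyyyxyyyxyy, Z)
  read x, top Z: go to q_3, push BEZ → (q_3, yyyxyyyxyy, BEZ)
  ε-move, top B: go to q_3, push ε → (q_3, yyyxyyyxyy, EZ)
  read y, top E: go to q_4, push EE → (q_4, yyxyyyxyy, EEZ)
  read y, top E: go to q_4, push ε → (q_4, yxyyyxyy, EZ)
  read y, top E: go to q_4, push ε → (q_4, xyyyxyy, Z)
  read x, top Z: go to q_3, push EZ → (q_3, yyyxyy, EZ)
  read y, top E: go to q_4, push EE → (q_4, yyxyy, EEZ)
  read y, top E: go to q_4, push ε → (q_4, yxyy, EZ)
  read y, top E: go to q_4, push ε → (q_4, xyy, Z)
  read x, top Z: go to q_3, push EZ → (q_3, yy, EZ)
  read y, top E: go to q_4, push EE → (q_4, y, EEZ)
  read y, top E: go to q_4, push ε → (q_4, ε, EZ)
All input consumed; state q_4 ∉ F and no further ε-move applies.

Reject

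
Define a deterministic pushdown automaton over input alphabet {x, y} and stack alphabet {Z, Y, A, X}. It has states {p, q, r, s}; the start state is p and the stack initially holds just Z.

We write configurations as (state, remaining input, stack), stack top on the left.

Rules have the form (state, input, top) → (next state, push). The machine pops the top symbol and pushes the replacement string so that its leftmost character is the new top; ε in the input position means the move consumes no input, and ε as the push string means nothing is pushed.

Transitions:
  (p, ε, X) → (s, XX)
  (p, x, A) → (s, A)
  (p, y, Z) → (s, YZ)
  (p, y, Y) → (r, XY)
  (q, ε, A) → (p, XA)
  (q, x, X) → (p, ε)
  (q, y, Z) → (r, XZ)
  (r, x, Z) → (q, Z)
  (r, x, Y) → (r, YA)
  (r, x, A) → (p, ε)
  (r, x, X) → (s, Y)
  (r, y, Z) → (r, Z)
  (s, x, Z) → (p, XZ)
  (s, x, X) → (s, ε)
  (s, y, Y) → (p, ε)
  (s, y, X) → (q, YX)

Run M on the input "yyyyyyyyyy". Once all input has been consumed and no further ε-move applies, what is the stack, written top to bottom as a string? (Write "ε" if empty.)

Z

(p, yyyyyyyyyy, Z)
  read y, top Z: go to s, push YZ → (s, yyyyyyyyy, YZ)
  read y, top Y: go to p, push ε → (p, yyyyyyyy, Z)
  read y, top Z: go to s, push YZ → (s, yyyyyyy, YZ)
  read y, top Y: go to p, push ε → (p, yyyyyy, Z)
  read y, top Z: go to s, push YZ → (s, yyyyy, YZ)
  read y, top Y: go to p, push ε → (p, yyyy, Z)
  read y, top Z: go to s, push YZ → (s, yyy, YZ)
  read y, top Y: go to p, push ε → (p, yy, Z)
  read y, top Z: go to s, push YZ → (s, y, YZ)
  read y, top Y: go to p, push ε → (p, ε, Z)
All input consumed in state p with stack Z.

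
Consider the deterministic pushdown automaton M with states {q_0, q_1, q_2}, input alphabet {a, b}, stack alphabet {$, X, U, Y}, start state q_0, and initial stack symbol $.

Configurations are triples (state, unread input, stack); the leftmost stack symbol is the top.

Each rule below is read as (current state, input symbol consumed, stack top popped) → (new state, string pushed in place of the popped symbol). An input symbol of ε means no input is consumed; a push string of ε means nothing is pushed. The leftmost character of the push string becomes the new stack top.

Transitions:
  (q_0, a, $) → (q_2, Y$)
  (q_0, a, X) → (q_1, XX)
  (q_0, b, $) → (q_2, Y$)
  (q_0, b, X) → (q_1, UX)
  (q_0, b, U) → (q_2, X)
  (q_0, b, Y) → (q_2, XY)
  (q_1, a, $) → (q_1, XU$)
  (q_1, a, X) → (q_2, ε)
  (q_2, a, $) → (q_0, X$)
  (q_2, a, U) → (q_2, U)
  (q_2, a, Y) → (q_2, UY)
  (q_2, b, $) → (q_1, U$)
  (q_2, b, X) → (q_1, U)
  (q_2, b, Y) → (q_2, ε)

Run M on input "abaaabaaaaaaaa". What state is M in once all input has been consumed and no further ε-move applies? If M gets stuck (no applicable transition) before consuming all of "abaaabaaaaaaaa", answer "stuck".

stuck

(q_0, abaaabaaaaaaaa, $)
  read a, top $: go to q_2, push Y$ → (q_2, baaabaaaaaaaa, Y$)
  read b, top Y: go to q_2, push ε → (q_2, aaabaaaaaaaa, $)
  read a, top $: go to q_0, push X$ → (q_0, aabaaaaaaaa, X$)
  read a, top X: go to q_1, push XX → (q_1, abaaaaaaaa, XX$)
  read a, top X: go to q_2, push ε → (q_2, baaaaaaaa, X$)
  read b, top X: go to q_1, push U → (q_1, aaaaaaaa, U$)
No transition for (q_1, a, top U); M blocks with input aaaaaaaa remaining.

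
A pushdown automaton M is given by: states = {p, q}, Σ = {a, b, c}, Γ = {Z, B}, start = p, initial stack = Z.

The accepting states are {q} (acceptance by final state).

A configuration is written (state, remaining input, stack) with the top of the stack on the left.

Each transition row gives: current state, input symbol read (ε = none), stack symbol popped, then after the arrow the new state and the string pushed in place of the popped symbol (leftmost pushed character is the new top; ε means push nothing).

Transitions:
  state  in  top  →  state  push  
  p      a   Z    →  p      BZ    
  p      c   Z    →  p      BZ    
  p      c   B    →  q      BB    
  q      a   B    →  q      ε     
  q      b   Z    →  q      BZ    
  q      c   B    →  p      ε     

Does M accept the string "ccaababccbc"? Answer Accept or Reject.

Reject

No computation consumes all input and reaches a final state.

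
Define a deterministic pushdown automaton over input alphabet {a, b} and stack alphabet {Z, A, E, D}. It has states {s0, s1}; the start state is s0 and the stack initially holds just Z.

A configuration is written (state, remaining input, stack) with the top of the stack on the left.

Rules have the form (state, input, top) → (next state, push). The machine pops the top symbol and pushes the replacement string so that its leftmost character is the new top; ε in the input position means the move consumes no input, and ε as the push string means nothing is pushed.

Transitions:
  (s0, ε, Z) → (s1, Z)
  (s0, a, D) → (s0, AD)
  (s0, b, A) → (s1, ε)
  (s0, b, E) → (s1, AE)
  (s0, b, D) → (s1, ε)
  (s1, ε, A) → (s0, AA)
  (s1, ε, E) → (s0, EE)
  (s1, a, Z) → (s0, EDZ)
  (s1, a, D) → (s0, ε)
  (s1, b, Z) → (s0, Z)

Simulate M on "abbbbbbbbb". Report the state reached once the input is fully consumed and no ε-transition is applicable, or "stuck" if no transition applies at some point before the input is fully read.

(s0, abbbbbbbbb, Z) ⊢ (s1, abbbbbbbbb, Z) ⊢ (s0, bbbbbbbbb, EDZ) ⊢ (s1, bbbbbbbb, AEDZ) ⊢ (s0, bbbbbbbb, AAEDZ) ⊢ (s1, bbbbbbb, AEDZ) ⊢ (s0, bbbbbbb, AAEDZ) ⊢ (s1, bbbbbb, AEDZ) ⊢ (s0, bbbbbb, AAEDZ) ⊢ (s1, bbbbb, AEDZ) ⊢ (s0, bbbbb, AAEDZ) ⊢ (s1, bbbb, AEDZ) ⊢ (s0, bbbb, AAEDZ) ⊢ (s1, bbb, AEDZ) ⊢ (s0, bbb, AAEDZ) ⊢ (s1, bb, AEDZ) ⊢ (s0, bb, AAEDZ) ⊢ (s1, b, AEDZ) ⊢ (s0, b, AAEDZ) ⊢ (s1, ε, AEDZ) ⊢ (s0, ε, AAEDZ)
All input consumed; M is in state s0.

s0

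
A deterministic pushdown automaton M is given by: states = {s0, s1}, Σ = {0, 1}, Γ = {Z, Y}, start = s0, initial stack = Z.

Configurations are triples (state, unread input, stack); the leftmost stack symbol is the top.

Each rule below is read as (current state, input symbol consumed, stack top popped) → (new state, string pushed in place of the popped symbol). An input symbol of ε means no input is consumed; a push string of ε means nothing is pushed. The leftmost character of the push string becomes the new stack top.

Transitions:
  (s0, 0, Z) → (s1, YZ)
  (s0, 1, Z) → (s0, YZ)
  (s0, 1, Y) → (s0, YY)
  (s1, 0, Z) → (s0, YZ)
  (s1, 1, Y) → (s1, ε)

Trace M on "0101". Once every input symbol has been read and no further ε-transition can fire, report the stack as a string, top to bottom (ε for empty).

(s0, 0101, Z)
  read 0, top Z: go to s1, push YZ → (s1, 101, YZ)
  read 1, top Y: go to s1, push ε → (s1, 01, Z)
  read 0, top Z: go to s0, push YZ → (s0, 1, YZ)
  read 1, top Y: go to s0, push YY → (s0, ε, YYZ)
All input consumed in state s0 with stack YYZ.

YYZ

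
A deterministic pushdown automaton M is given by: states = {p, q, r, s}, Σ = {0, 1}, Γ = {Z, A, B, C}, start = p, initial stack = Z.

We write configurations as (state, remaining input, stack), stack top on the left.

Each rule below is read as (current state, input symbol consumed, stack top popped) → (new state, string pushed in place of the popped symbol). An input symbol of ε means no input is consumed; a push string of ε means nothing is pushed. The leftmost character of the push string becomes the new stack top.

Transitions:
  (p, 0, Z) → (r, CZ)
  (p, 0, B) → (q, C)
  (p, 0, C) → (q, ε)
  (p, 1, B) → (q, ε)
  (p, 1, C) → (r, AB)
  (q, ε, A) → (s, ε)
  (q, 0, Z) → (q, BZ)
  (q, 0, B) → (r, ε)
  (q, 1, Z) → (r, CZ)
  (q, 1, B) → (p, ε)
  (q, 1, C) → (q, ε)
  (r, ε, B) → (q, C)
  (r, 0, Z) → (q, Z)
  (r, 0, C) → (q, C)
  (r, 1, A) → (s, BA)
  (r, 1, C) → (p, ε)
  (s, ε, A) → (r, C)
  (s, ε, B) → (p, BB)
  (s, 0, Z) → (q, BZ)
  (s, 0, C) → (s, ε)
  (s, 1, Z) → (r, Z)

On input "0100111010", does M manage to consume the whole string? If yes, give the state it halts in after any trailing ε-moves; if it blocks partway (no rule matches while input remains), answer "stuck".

(p, 0100111010, Z)
  read 0, top Z: go to r, push CZ → (r, 100111010, CZ)
  read 1, top C: go to p, push ε → (p, 00111010, Z)
  read 0, top Z: go to r, push CZ → (r, 0111010, CZ)
  read 0, top C: go to q, push C → (q, 111010, CZ)
  read 1, top C: go to q, push ε → (q, 11010, Z)
  read 1, top Z: go to r, push CZ → (r, 1010, CZ)
  read 1, top C: go to p, push ε → (p, 010, Z)
  read 0, top Z: go to r, push CZ → (r, 10, CZ)
  read 1, top C: go to p, push ε → (p, 0, Z)
  read 0, top Z: go to r, push CZ → (r, ε, CZ)
All input consumed; M is in state r.

r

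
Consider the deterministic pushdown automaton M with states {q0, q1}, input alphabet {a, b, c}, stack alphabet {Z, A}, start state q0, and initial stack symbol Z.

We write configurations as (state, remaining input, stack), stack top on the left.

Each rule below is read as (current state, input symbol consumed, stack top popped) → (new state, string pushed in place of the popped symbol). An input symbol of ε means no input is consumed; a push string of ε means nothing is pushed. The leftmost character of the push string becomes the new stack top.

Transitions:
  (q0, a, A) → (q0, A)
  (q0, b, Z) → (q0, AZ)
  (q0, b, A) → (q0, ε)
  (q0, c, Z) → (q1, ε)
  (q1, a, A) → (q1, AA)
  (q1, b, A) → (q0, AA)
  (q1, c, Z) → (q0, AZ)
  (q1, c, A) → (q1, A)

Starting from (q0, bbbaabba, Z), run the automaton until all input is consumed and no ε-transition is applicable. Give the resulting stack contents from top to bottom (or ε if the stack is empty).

(q0, bbbaabba, Z)
  read b, top Z: go to q0, push AZ → (q0, bbaabba, AZ)
  read b, top A: go to q0, push ε → (q0, baabba, Z)
  read b, top Z: go to q0, push AZ → (q0, aabba, AZ)
  read a, top A: go to q0, push A → (q0, abba, AZ)
  read a, top A: go to q0, push A → (q0, bba, AZ)
  read b, top A: go to q0, push ε → (q0, ba, Z)
  read b, top Z: go to q0, push AZ → (q0, a, AZ)
  read a, top A: go to q0, push A → (q0, ε, AZ)
All input consumed in state q0 with stack AZ.

AZ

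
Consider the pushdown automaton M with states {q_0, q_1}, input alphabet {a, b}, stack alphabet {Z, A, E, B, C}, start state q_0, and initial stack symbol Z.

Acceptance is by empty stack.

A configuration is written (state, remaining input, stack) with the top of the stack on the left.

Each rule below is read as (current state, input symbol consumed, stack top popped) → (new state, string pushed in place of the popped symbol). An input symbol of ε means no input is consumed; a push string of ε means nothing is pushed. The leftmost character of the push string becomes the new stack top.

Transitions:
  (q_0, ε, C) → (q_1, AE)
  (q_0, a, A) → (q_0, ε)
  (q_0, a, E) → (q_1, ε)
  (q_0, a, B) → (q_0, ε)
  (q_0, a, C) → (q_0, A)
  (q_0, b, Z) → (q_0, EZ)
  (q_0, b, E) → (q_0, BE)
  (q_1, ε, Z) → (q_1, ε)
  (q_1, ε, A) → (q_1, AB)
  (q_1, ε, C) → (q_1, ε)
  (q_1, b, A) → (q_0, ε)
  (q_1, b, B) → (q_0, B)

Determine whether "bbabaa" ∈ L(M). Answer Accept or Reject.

Accept

One accepting computation: (q_0, bbabaa, Z) ⊢ (q_0, babaa, EZ) ⊢ (q_0, abaa, BEZ) ⊢ (q_0, baa, EZ) ⊢ (q_0, aa, BEZ) ⊢ (q_0, a, EZ) ⊢ (q_1, ε, Z) ⊢ (q_1, ε, ε)
All input consumed and the stack is empty.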